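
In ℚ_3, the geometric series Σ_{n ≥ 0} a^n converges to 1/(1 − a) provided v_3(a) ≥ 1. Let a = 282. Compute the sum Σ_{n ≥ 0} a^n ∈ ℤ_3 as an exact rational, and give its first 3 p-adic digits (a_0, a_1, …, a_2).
Σ a^n = 1/(1 − a) = -1/281;  first 3 digits = (1, 1, 2)

v_3(a) = 1 ≥ 1, so the series converges in ℤ_3 to 1/(1 − a) = 1/(1 − 282) = -1/281. Expand this rational in ℤ_3: compute digits iteratively via d_i = x_i mod 3, x_{i+1} = (x_i − d_i)/3. The first 3 digits are (1, 1, 2).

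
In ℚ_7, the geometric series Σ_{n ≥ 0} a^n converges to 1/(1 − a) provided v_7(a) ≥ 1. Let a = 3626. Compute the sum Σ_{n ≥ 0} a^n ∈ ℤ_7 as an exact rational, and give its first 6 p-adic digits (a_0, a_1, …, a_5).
Σ a^n = 1/(1 − a) = -1/3625;  first 6 digits = (1, 0, 4, 3, 3, 5)

v_7(a) = 2 ≥ 1, so the series converges in ℤ_7 to 1/(1 − a) = 1/(1 − 3626) = -1/3625. Expand this rational in ℤ_7: compute digits iteratively via d_i = x_i mod 7, x_{i+1} = (x_i − d_i)/7. The first 6 digits are (1, 0, 4, 3, 3, 5).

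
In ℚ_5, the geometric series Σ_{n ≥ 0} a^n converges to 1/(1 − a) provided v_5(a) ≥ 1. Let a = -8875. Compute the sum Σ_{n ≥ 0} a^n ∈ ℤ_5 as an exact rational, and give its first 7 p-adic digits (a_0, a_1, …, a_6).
Σ a^n = 1/(1 − a) = 1/8876;  first 7 digits = (1, 0, 0, 4, 0, 2, 0)

v_5(a) = 3 ≥ 1, so the series converges in ℤ_5 to 1/(1 − a) = 1/(1 − (-8875)) = 1/8876. Expand this rational in ℤ_5: compute digits iteratively via d_i = x_i mod 5, x_{i+1} = (x_i − d_i)/5. The first 7 digits are (1, 0, 0, 4, 0, 2, 0).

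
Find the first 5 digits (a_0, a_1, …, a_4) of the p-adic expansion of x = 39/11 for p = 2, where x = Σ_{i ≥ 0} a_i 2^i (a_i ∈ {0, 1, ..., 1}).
(a_0, …, a_4) = (1, 0, 1, 0, 1)

v_2(39/11) = 0 (numerator and denominator both coprime to 2), so x ∈ ℤ_2^×. Compute digits iteratively via a_i = x_i mod 2, x_{i+1} = (x_i − a_i)/2, with x_0 = x:
  x_0 = 39/11;  a_0 = 1;  x_1 = (x_0 − 1)/2 = 14/11
  x_1 = 14/11;  a_1 = 0;  x_2 = (x_1 − 0)/2 = 7/11
  x_2 = 7/11;  a_2 = 1;  x_3 = (x_2 − 1)/2 = -2/11
  x_3 = -2/11;  a_3 = 0;  x_4 = (x_3 − 0)/2 = -1/11
  x_4 = -1/11;  a_4 = 1;  x_5 = (x_4 − 1)/2 = -6/11
Digits: (1, 0, 1, 0, 1).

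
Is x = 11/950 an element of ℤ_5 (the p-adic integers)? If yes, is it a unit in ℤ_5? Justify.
x ∉ ℤ_5 (v_5(x) = -2 < 0)

ℤ_5 = {x ∈ ℚ_5 : v_5(x) ≥ 0} and ℤ_5^× = {x ∈ ℤ_5 : v_5(x) = 0}. Here v_5(11/950) = v_5(num) − v_5(den) = -2; compare against these criteria.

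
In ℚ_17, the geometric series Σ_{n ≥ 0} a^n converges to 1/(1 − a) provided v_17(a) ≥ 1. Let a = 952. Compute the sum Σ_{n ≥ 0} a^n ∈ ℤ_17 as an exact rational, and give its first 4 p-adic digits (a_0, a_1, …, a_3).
Σ a^n = 1/(1 − a) = -1/951;  first 4 digits = (1, 5, 11, 3)

v_17(a) = 1 ≥ 1, so the series converges in ℤ_17 to 1/(1 − a) = 1/(1 − 952) = -1/951. Expand this rational in ℤ_17: compute digits iteratively via d_i = x_i mod 17, x_{i+1} = (x_i − d_i)/17. The first 4 digits are (1, 5, 11, 3).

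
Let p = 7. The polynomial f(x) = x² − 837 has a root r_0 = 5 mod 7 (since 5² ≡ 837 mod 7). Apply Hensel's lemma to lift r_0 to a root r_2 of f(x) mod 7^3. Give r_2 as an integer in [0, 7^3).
r_2 = 47 (mod 343)

Hensel's recurrence: r_{i+1} = r_i − f(r_i)·(f′(r_i))^{-1} mod 7^{i+2}, with f′(x) = 2x. Iterate:
  r_0 = 5 (mod 7)
  r_1 = 47 (mod 49)
  r_2 = 47 (mod 343)
Final: r_2 = 47, and one checks f(r_2) ≡ 0 mod 7^3.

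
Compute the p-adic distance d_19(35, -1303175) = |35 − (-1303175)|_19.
d_19(35, -1303175) = 1/130321

Step 1 — x − y = 35 − (-1303175) = 1303210. Step 2 — v_19(1303210) = 4 (factor: 1303210 = (19^4 · 10); the sign does not affect v_p). Step 3 — |x − y|_19 = 19^{-4} = 1/130321.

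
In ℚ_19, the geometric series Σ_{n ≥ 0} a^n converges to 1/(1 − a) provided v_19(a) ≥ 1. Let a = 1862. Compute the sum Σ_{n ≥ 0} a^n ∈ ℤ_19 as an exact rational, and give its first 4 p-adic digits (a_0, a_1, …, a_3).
Σ a^n = 1/(1 − a) = -1/1861;  first 4 digits = (1, 3, 14, 0)

v_19(a) = 1 ≥ 1, so the series converges in ℤ_19 to 1/(1 − a) = 1/(1 − 1862) = -1/1861. Expand this rational in ℤ_19: compute digits iteratively via d_i = x_i mod 19, x_{i+1} = (x_i − d_i)/19. The first 4 digits are (1, 3, 14, 0).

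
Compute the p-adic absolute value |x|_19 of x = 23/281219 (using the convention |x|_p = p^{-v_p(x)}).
|23/281219|_19 = 6859

Step 1 — compute v_19(x) by factoring powers of 19 out of the numerator and denominator: v_19(23/281219) = -3. Step 2 — apply |x|_p = p^{-v_p(x)} = 19^{3} = 6859.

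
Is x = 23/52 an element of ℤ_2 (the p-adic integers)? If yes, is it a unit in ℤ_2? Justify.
x ∉ ℤ_2 (v_2(x) = -2 < 0)

ℤ_2 = {x ∈ ℚ_2 : v_2(x) ≥ 0} and ℤ_2^× = {x ∈ ℤ_2 : v_2(x) = 0}. Here v_2(23/52) = v_2(num) − v_2(den) = -2; compare against these criteria.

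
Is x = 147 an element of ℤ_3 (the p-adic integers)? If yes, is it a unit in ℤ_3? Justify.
x ∈ ℤ_3 but not a unit; v_3(x) = 1 > 0

ℤ_3 = {x ∈ ℚ_3 : v_3(x) ≥ 0} and ℤ_3^× = {x ∈ ℤ_3 : v_3(x) = 0}. Here v_3(147) = v_3(num) − v_3(den) = 1; compare against these criteria.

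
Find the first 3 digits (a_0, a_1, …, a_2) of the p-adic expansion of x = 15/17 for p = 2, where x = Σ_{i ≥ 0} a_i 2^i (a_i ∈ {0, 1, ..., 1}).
(a_0, …, a_2) = (1, 1, 1)

v_2(15/17) = 0 (numerator and denominator both coprime to 2), so x ∈ ℤ_2^×. Compute digits iteratively via a_i = x_i mod 2, x_{i+1} = (x_i − a_i)/2, with x_0 = x:
  x_0 = 15/17;  a_0 = 1;  x_1 = (x_0 − 1)/2 = -1/17
  x_1 = -1/17;  a_1 = 1;  x_2 = (x_1 − 1)/2 = -9/17
  x_2 = -9/17;  a_2 = 1;  x_3 = (x_2 − 1)/2 = -13/17
Digits: (1, 1, 1).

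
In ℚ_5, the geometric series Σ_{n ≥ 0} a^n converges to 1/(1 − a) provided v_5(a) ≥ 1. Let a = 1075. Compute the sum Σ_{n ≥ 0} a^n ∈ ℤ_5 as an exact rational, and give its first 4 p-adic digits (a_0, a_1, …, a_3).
Σ a^n = 1/(1 − a) = -1/1074;  first 4 digits = (1, 0, 3, 3)

v_5(a) = 2 ≥ 1, so the series converges in ℤ_5 to 1/(1 − a) = 1/(1 − 1075) = -1/1074. Expand this rational in ℤ_5: compute digits iteratively via d_i = x_i mod 5, x_{i+1} = (x_i − d_i)/5. The first 4 digits are (1, 0, 3, 3).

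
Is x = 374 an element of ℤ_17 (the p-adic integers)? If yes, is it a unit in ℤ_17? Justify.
x ∈ ℤ_17 but not a unit; v_17(x) = 1 > 0

ℤ_17 = {x ∈ ℚ_17 : v_17(x) ≥ 0} and ℤ_17^× = {x ∈ ℤ_17 : v_17(x) = 0}. Here v_17(374) = v_17(num) − v_17(den) = 1; compare against these criteria.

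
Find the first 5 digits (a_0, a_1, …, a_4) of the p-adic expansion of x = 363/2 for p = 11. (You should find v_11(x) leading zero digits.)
(a_0, …, a_4) = (0, 0, 7, 5, 5)

v_11(363/2) = 2, so a_0 = ... = a_1 = 0. Factor out: x = 11^2 · u with u = 3/2 a unit in ℤ_11. Expand u iteratively via a_{v+i} = u_i mod 11, u_{i+1} = (u_i − a_{v+i})/11:
  u_0 = 3/2;  a_2 = 7;  u_1 = (u_0 − 7)/11 = -1/2
  u_1 = -1/2;  a_3 = 5;  u_2 = (u_1 − 5)/11 = -1/2
  u_2 = -1/2;  a_4 = 5;  u_3 = (u_2 − 5)/11 = -1/2
Digits: (0, 0, 7, 5, 5).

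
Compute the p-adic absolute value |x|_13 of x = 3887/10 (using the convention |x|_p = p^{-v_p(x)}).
|3887/10|_13 = 1/169

Step 1 — compute v_13(x) by factoring powers of 13 out of the numerator and denominator: v_13(3887/10) = 2. Step 2 — apply |x|_p = p^{-v_p(x)} = 13^{-2} = 1/169.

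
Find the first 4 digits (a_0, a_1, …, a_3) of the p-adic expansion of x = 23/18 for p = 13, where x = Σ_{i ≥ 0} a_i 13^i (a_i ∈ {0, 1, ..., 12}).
(a_0, …, a_3) = (2, 5, 9, 0)

v_13(23/18) = 0 (numerator and denominator both coprime to 13), so x ∈ ℤ_13^×. Compute digits iteratively via a_i = x_i mod 13, x_{i+1} = (x_i − a_i)/13, with x_0 = x:
  x_0 = 23/18;  a_0 = 2;  x_1 = (x_0 − 2)/13 = -1/18
  x_1 = -1/18;  a_1 = 5;  x_2 = (x_1 − 5)/13 = -7/18
  x_2 = -7/18;  a_2 = 9;  x_3 = (x_2 − 9)/13 = -13/18
  x_3 = -13/18;  a_3 = 0;  x_4 = (x_3 − 0)/13 = -1/18
Digits: (2, 5, 9, 0).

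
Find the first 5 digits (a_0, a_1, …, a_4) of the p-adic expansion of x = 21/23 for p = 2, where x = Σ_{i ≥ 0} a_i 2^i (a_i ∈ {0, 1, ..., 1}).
(a_0, …, a_4) = (1, 1, 0, 0, 1)

v_2(21/23) = 0 (numerator and denominator both coprime to 2), so x ∈ ℤ_2^×. Compute digits iteratively via a_i = x_i mod 2, x_{i+1} = (x_i − a_i)/2, with x_0 = x:
  x_0 = 21/23;  a_0 = 1;  x_1 = (x_0 − 1)/2 = -1/23
  x_1 = -1/23;  a_1 = 1;  x_2 = (x_1 − 1)/2 = -12/23
  x_2 = -12/23;  a_2 = 0;  x_3 = (x_2 − 0)/2 = -6/23
  x_3 = -6/23;  a_3 = 0;  x_4 = (x_3 − 0)/2 = -3/23
  x_4 = -3/23;  a_4 = 1;  x_5 = (x_4 − 1)/2 = -13/23
Digits: (1, 1, 0, 0, 1).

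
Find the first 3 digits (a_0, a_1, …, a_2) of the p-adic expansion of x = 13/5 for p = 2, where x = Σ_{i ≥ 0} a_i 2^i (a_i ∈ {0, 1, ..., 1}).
(a_0, …, a_2) = (1, 0, 0)

v_2(13/5) = 0 (numerator and denominator both coprime to 2), so x ∈ ℤ_2^×. Compute digits iteratively via a_i = x_i mod 2, x_{i+1} = (x_i − a_i)/2, with x_0 = x:
  x_0 = 13/5;  a_0 = 1;  x_1 = (x_0 − 1)/2 = 4/5
  x_1 = 4/5;  a_1 = 0;  x_2 = (x_1 − 0)/2 = 2/5
  x_2 = 2/5;  a_2 = 0;  x_3 = (x_2 − 0)/2 = 1/5
Digits: (1, 0, 0).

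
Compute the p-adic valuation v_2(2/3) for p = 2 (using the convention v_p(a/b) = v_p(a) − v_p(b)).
v_2(2/3) = 1

Factor powers of 2 from the numerator and denominator of the reduced fraction: 2 = 2^1 · 1 and 3 = 2^0 · 3. Apply v_p(a/b) = v_p(a) − v_p(b): v_2(2/3) = 1 − 0 = 1.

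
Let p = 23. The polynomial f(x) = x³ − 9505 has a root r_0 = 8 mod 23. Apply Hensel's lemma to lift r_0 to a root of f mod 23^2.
r_1 = 8 (mod 529)

Hensel: r_{i+1} = r_i − f(r_i)/f′(r_i) mod 23^{i+2}, where f′(x) = 3x². Iterate:
  r_0 = 8 (mod 23)
  r_1 = 8 (mod 529)
Final: r = 8 with f(r) ≡ 0 mod 23^2.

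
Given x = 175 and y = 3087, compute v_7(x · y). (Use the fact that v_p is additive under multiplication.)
v_7(540225) = 4

v_p(x) = 1 (factor: 175 = 7^1 · 25); v_p(y) = 3 (factor: 3087 = 7^3 · 9). Additivity: v_p(xy) = v_p(x) + v_p(y) = 1 + 3 = 4. (Direct check: xy = 540225 = 7^4 · (225).)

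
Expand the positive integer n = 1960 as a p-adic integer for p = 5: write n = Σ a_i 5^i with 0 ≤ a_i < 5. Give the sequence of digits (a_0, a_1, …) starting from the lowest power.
(a_0, a_1, …) = (0, 2, 3, 0, 3)

Repeated division by 5 gives the digits low-to-high: 1960 = 2·5^1 + 3·5^2 + 3·5^4. Digit sequence: (0, 2, 3, 0, 3).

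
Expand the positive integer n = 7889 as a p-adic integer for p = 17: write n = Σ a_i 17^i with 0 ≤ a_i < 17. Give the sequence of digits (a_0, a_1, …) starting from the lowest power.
(a_0, a_1, …) = (1, 5, 10, 1)

Repeated division by 17 gives the digits low-to-high: 7889 = 1 + 5·17^1 + 10·17^2 + 1·17^3. Digit sequence: (1, 5, 10, 1).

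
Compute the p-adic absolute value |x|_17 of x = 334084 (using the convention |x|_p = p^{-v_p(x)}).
|334084|_17 = 1/83521

Step 1 — compute v_17(x) by factoring powers of 17 out of the numerator and denominator: v_17(334084) = 4. Step 2 — apply |x|_p = p^{-v_p(x)} = 17^{-4} = 1/83521.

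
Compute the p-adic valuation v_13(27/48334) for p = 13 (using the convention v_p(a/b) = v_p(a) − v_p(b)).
v_13(27/48334) = -3

Factor powers of 13 from the numerator and denominator of the reduced fraction: 27 = 13^0 · 27 and 48334 = 13^3 · 22. Apply v_p(a/b) = v_p(a) − v_p(b): v_13(27/48334) = 0 − 3 = -3.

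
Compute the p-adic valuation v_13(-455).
v_13(-455) = 1

v_13(n) is the largest exponent k such that 13^k divides n. Factor out: -455 = -13^1 · 35. (Sign doesn't affect v_p.) So v_13(-455) = 1.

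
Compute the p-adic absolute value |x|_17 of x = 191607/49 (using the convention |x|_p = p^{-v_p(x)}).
|191607/49|_17 = 1/4913

Step 1 — compute v_17(x) by factoring powers of 17 out of the numerator and denominator: v_17(191607/49) = 3. Step 2 — apply |x|_p = p^{-v_p(x)} = 17^{-3} = 1/4913.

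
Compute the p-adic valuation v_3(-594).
v_3(-594) = 3

v_3(n) is the largest exponent k such that 3^k divides n. Factor out: -594 = -3^3 · 22. (Sign doesn't affect v_p.) So v_3(-594) = 3.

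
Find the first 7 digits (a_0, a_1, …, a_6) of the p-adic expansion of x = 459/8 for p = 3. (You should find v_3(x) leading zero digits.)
(a_0, …, a_6) = (0, 0, 0, 1, 0, 2, 2)

v_3(459/8) = 3, so a_0 = ... = a_2 = 0. Factor out: x = 3^3 · u with u = 17/8 a unit in ℤ_3. Expand u iteratively via a_{v+i} = u_i mod 3, u_{i+1} = (u_i − a_{v+i})/3:
  u_0 = 17/8;  a_3 = 1;  u_1 = (u_0 − 1)/3 = 3/8
  u_1 = 3/8;  a_4 = 0;  u_2 = (u_1 − 0)/3 = 1/8
  u_2 = 1/8;  a_5 = 2;  u_3 = (u_2 − 2)/3 = -5/8
  u_3 = -5/8;  a_6 = 2;  u_4 = (u_3 − 2)/3 = -7/8
Digits: (0, 0, 0, 1, 0, 2, 2).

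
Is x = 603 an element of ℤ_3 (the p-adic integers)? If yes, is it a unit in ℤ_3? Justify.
x ∈ ℤ_3 but not a unit; v_3(x) = 2 > 0

ℤ_3 = {x ∈ ℚ_3 : v_3(x) ≥ 0} and ℤ_3^× = {x ∈ ℤ_3 : v_3(x) = 0}. Here v_3(603) = v_3(num) − v_3(den) = 2; compare against these criteria.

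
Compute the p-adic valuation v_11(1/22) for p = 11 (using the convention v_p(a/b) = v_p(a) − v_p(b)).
v_11(1/22) = -1

Factor powers of 11 from the numerator and denominator of the reduced fraction: 1 = 11^0 · 1 and 22 = 11^1 · 2. Apply v_p(a/b) = v_p(a) − v_p(b): v_11(1/22) = 0 − 1 = -1.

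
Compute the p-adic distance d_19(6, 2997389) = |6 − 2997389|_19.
d_19(6, 2997389) = 1/130321

Step 1 — x − y = 6 − 2997389 = -2997383. Step 2 — v_19(-2997383) = 4 (factor: -2997383 = −(19^4 · 23); the sign does not affect v_p). Step 3 — |x − y|_19 = 19^{-4} = 1/130321.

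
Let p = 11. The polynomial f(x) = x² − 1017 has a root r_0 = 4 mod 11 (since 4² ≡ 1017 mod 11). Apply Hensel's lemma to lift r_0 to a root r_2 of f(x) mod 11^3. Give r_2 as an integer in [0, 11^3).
r_2 = 114 (mod 1331)

Hensel's recurrence: r_{i+1} = r_i − f(r_i)·(f′(r_i))^{-1} mod 11^{i+2}, with f′(x) = 2x. Iterate:
  r_0 = 4 (mod 11)
  r_1 = 114 (mod 121)
  r_2 = 114 (mod 1331)
Final: r_2 = 114, and one checks f(r_2) ≡ 0 mod 11^3.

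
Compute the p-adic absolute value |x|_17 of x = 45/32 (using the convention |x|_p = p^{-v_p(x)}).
|45/32|_17 = 1

Step 1 — compute v_17(x) by factoring powers of 17 out of the numerator and denominator: v_17(45/32) = 0. Step 2 — apply |x|_p = p^{-v_p(x)} = 17^{0} = 1.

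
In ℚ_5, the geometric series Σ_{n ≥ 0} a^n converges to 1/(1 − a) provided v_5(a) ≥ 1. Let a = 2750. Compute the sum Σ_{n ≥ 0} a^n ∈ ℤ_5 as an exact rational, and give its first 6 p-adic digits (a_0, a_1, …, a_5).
Σ a^n = 1/(1 − a) = -1/2749;  first 6 digits = (1, 0, 0, 2, 4, 0)

v_5(a) = 3 ≥ 1, so the series converges in ℤ_5 to 1/(1 − a) = 1/(1 − 2750) = -1/2749. Expand this rational in ℤ_5: compute digits iteratively via d_i = x_i mod 5, x_{i+1} = (x_i − d_i)/5. The first 6 digits are (1, 0, 0, 2, 4, 0).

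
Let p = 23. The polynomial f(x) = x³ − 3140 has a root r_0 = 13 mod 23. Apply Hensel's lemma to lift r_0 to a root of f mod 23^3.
r_2 = 5717 (mod 12167)

Hensel: r_{i+1} = r_i − f(r_i)/f′(r_i) mod 23^{i+2}, where f′(x) = 3x². Iterate:
  r_0 = 13 (mod 23)
  r_1 = 427 (mod 529)
  r_2 = 5717 (mod 12167)
Final: r = 5717 with f(r) ≡ 0 mod 23^3.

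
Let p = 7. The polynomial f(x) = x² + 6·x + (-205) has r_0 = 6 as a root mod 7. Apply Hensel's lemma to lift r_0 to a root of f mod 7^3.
r_2 = 27 (mod 343)

Hensel: r_{i+1} = r_i − f(r_i)·(f′(r_i))^{-1} mod 7^{i+2}, f′(x) = 2x + 6. Iterate:
  r_0 = 6 (mod 7)
  r_1 = 27 (mod 49)
  r_2 = 27 (mod 343)
Final: r = 27 satisfies f(r) ≡ 0 mod 7^3.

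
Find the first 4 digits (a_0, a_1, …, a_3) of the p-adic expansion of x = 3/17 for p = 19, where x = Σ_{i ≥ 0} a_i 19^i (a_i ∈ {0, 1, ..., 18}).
(a_0, …, a_3) = (8, 13, 6, 3)

v_19(3/17) = 0 (numerator and denominator both coprime to 19), so x ∈ ℤ_19^×. Compute digits iteratively via a_i = x_i mod 19, x_{i+1} = (x_i − a_i)/19, with x_0 = x:
  x_0 = 3/17;  a_0 = 8;  x_1 = (x_0 − 8)/19 = -7/17
  x_1 = -7/17;  a_1 = 13;  x_2 = (x_1 − 13)/19 = -12/17
  x_2 = -12/17;  a_2 = 6;  x_3 = (x_2 − 6)/19 = -6/17
  x_3 = -6/17;  a_3 = 3;  x_4 = (x_3 − 3)/19 = -3/17
Digits: (8, 13, 6, 3).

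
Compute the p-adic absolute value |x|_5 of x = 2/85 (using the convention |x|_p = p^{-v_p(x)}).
|2/85|_5 = 5

Step 1 — compute v_5(x) by factoring powers of 5 out of the numerator and denominator: v_5(2/85) = -1. Step 2 — apply |x|_p = p^{-v_p(x)} = 5^{1} = 5.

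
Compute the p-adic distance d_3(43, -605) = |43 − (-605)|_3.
d_3(43, -605) = 1/81

Step 1 — x − y = 43 − (-605) = 648. Step 2 — v_3(648) = 4 (factor: 648 = (3^4 · 8); the sign does not affect v_p). Step 3 — |x − y|_3 = 3^{-4} = 1/81.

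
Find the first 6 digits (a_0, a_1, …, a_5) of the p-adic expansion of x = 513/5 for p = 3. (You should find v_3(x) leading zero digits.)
(a_0, …, a_5) = (0, 0, 0, 2, 0, 2)

v_3(513/5) = 3, so a_0 = ... = a_2 = 0. Factor out: x = 3^3 · u with u = 19/5 a unit in ℤ_3. Expand u iteratively via a_{v+i} = u_i mod 3, u_{i+1} = (u_i − a_{v+i})/3:
  u_0 = 19/5;  a_3 = 2;  u_1 = (u_0 − 2)/3 = 3/5
  u_1 = 3/5;  a_4 = 0;  u_2 = (u_1 − 0)/3 = 1/5
  u_2 = 1/5;  a_5 = 2;  u_3 = (u_2 − 2)/3 = -3/5
Digits: (0, 0, 0, 2, 0, 2).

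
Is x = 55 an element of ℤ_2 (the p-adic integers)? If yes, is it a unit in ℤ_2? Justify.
x ∈ ℤ_2^× (unit); v_2(x) = 0

ℤ_2 = {x ∈ ℚ_2 : v_2(x) ≥ 0} and ℤ_2^× = {x ∈ ℤ_2 : v_2(x) = 0}. Here v_2(55) = v_2(num) − v_2(den) = 0; compare against these criteria.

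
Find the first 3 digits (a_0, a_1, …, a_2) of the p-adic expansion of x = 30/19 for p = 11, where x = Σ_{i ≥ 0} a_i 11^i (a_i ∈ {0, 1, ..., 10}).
(a_0, …, a_2) = (1, 7, 4)

v_11(30/19) = 0 (numerator and denominator both coprime to 11), so x ∈ ℤ_11^×. Compute digits iteratively via a_i = x_i mod 11, x_{i+1} = (x_i − a_i)/11, with x_0 = x:
  x_0 = 30/19;  a_0 = 1;  x_1 = (x_0 − 1)/11 = 1/19
  x_1 = 1/19;  a_1 = 7;  x_2 = (x_1 − 7)/11 = -12/19
  x_2 = -12/19;  a_2 = 4;  x_3 = (x_2 − 4)/11 = -8/19
Digits: (1, 7, 4).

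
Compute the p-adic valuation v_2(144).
v_2(144) = 4

v_2(n) is the largest exponent k such that 2^k divides n. Factor out: 144 = 2^4 · 9. (Sign doesn't affect v_p.) So v_2(144) = 4.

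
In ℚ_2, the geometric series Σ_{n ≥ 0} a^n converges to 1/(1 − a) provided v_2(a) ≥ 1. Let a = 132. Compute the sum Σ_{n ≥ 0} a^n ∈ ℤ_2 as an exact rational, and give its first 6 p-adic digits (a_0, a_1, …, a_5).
Σ a^n = 1/(1 − a) = -1/131;  first 6 digits = (1, 0, 1, 0, 1, 0)

v_2(a) = 2 ≥ 1, so the series converges in ℤ_2 to 1/(1 − a) = 1/(1 − 132) = -1/131. Expand this rational in ℤ_2: compute digits iteratively via d_i = x_i mod 2, x_{i+1} = (x_i − d_i)/2. The first 6 digits are (1, 0, 1, 0, 1, 0).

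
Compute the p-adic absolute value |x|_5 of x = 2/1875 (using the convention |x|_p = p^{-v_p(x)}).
|2/1875|_5 = 625

Step 1 — compute v_5(x) by factoring powers of 5 out of the numerator and denominator: v_5(2/1875) = -4. Step 2 — apply |x|_p = p^{-v_p(x)} = 5^{4} = 625.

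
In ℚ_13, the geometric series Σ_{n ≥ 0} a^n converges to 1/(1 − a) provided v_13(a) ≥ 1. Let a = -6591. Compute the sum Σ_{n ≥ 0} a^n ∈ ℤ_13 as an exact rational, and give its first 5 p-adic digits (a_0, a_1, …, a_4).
Σ a^n = 1/(1 − a) = 1/6592;  first 5 digits = (1, 0, 0, 10, 12)

v_13(a) = 3 ≥ 1, so the series converges in ℤ_13 to 1/(1 − a) = 1/(1 − (-6591)) = 1/6592. Expand this rational in ℤ_13: compute digits iteratively via d_i = x_i mod 13, x_{i+1} = (x_i − d_i)/13. The first 5 digits are (1, 0, 0, 10, 12).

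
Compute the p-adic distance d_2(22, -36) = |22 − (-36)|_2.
d_2(22, -36) = 1/2

Step 1 — x − y = 22 − (-36) = 58. Step 2 — v_2(58) = 1 (factor: 58 = (2^1 · 29); the sign does not affect v_p). Step 3 — |x − y|_2 = 2^{-1} = 1/2.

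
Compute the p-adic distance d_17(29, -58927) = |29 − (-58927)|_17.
d_17(29, -58927) = 1/4913

Step 1 — x − y = 29 − (-58927) = 58956. Step 2 — v_17(58956) = 3 (factor: 58956 = (17^3 · 12); the sign does not affect v_p). Step 3 — |x − y|_17 = 17^{-3} = 1/4913.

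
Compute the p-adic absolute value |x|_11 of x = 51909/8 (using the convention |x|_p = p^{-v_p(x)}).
|51909/8|_11 = 1/1331

Step 1 — compute v_11(x) by factoring powers of 11 out of the numerator and denominator: v_11(51909/8) = 3. Step 2 — apply |x|_p = p^{-v_p(x)} = 11^{-3} = 1/1331.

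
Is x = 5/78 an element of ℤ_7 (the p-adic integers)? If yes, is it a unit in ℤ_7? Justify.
x ∈ ℤ_7^× (unit); v_7(x) = 0

ℤ_7 = {x ∈ ℚ_7 : v_7(x) ≥ 0} and ℤ_7^× = {x ∈ ℤ_7 : v_7(x) = 0}. Here v_7(5/78) = v_7(num) − v_7(den) = 0; compare against these criteria.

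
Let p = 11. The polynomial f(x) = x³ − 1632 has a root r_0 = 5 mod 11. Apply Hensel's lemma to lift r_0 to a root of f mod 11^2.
r_1 = 38 (mod 121)

Hensel: r_{i+1} = r_i − f(r_i)/f′(r_i) mod 11^{i+2}, where f′(x) = 3x². Iterate:
  r_0 = 5 (mod 11)
  r_1 = 38 (mod 121)
Final: r = 38 with f(r) ≡ 0 mod 11^2.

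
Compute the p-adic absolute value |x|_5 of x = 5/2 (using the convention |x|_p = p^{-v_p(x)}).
|5/2|_5 = 1/5

Step 1 — compute v_5(x) by factoring powers of 5 out of the numerator and denominator: v_5(5/2) = 1. Step 2 — apply |x|_p = p^{-v_p(x)} = 5^{-1} = 1/5.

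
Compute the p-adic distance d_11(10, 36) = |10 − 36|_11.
d_11(10, 36) = 1

Step 1 — x − y = 10 − 36 = -26. Step 2 — v_11(-26) = 0 (factor: -26 = −(11^0 · 26); the sign does not affect v_p). Step 3 — |x − y|_11 = 11^{0} = 1.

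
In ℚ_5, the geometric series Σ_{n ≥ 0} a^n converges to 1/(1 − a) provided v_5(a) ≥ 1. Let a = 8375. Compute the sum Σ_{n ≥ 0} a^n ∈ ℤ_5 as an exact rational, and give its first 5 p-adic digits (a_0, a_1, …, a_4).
Σ a^n = 1/(1 − a) = -1/8374;  first 5 digits = (1, 0, 0, 2, 3)

v_5(a) = 3 ≥ 1, so the series converges in ℤ_5 to 1/(1 − a) = 1/(1 − 8375) = -1/8374. Expand this rational in ℤ_5: compute digits iteratively via d_i = x_i mod 5, x_{i+1} = (x_i − d_i)/5. The first 5 digits are (1, 0, 0, 2, 3).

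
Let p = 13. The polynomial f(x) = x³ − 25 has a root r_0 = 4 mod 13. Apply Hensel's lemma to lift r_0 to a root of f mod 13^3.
r_2 = 563 (mod 2197)

Hensel: r_{i+1} = r_i − f(r_i)/f′(r_i) mod 13^{i+2}, where f′(x) = 3x². Iterate:
  r_0 = 4 (mod 13)
  r_1 = 56 (mod 169)
  r_2 = 563 (mod 2197)
Final: r = 563 with f(r) ≡ 0 mod 13^3.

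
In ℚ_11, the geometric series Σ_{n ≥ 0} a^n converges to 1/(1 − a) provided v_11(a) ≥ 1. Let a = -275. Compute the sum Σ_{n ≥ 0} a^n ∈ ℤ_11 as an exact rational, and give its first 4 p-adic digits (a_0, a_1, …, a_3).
Σ a^n = 1/(1 − a) = 1/276;  first 4 digits = (1, 8, 6, 7)

v_11(a) = 1 ≥ 1, so the series converges in ℤ_11 to 1/(1 − a) = 1/(1 − (-275)) = 1/276. Expand this rational in ℤ_11: compute digits iteratively via d_i = x_i mod 11, x_{i+1} = (x_i − d_i)/11. The first 4 digits are (1, 8, 6, 7).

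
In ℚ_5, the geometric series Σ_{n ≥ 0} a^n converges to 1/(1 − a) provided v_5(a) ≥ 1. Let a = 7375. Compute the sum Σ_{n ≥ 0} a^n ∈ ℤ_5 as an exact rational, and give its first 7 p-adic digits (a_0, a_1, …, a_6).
Σ a^n = 1/(1 − a) = -1/7374;  first 7 digits = (1, 0, 0, 4, 1, 2, 1)

v_5(a) = 3 ≥ 1, so the series converges in ℤ_5 to 1/(1 − a) = 1/(1 − 7375) = -1/7374. Expand this rational in ℤ_5: compute digits iteratively via d_i = x_i mod 5, x_{i+1} = (x_i − d_i)/5. The first 7 digits are (1, 0, 0, 4, 1, 2, 1).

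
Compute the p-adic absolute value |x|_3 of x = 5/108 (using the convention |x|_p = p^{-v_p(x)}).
|5/108|_3 = 27

Step 1 — compute v_3(x) by factoring powers of 3 out of the numerator and denominator: v_3(5/108) = -3. Step 2 — apply |x|_p = p^{-v_p(x)} = 3^{3} = 27.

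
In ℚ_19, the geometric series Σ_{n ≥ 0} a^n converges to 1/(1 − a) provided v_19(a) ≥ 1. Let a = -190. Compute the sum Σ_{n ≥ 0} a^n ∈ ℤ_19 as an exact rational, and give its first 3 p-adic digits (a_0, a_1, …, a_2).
Σ a^n = 1/(1 − a) = 1/191;  first 3 digits = (1, 9, 4)

v_19(a) = 1 ≥ 1, so the series converges in ℤ_19 to 1/(1 − a) = 1/(1 − (-190)) = 1/191. Expand this rational in ℤ_19: compute digits iteratively via d_i = x_i mod 19, x_{i+1} = (x_i − d_i)/19. The first 3 digits are (1, 9, 4).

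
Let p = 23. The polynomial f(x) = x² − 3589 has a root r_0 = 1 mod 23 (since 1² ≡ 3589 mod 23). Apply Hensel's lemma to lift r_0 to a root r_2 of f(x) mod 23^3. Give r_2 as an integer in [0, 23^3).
r_2 = 10788 (mod 12167)

Hensel's recurrence: r_{i+1} = r_i − f(r_i)·(f′(r_i))^{-1} mod 23^{i+2}, with f′(x) = 2x. Iterate:
  r_0 = 1 (mod 23)
  r_1 = 208 (mod 529)
  r_2 = 10788 (mod 12167)
Final: r_2 = 10788, and one checks f(r_2) ≡ 0 mod 23^3.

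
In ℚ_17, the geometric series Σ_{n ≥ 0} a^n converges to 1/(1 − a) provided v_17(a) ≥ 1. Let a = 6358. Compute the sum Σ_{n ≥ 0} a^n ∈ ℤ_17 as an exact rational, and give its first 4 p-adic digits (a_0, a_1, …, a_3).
Σ a^n = 1/(1 − a) = -1/6357;  first 4 digits = (1, 0, 5, 1)

v_17(a) = 2 ≥ 1, so the series converges in ℤ_17 to 1/(1 − a) = 1/(1 − 6358) = -1/6357. Expand this rational in ℤ_17: compute digits iteratively via d_i = x_i mod 17, x_{i+1} = (x_i − d_i)/17. The first 4 digits are (1, 0, 5, 1).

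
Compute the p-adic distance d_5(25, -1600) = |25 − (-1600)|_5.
d_5(25, -1600) = 1/125

Step 1 — x − y = 25 − (-1600) = 1625. Step 2 — v_5(1625) = 3 (factor: 1625 = (5^3 · 13); the sign does not affect v_p). Step 3 — |x − y|_5 = 5^{-3} = 1/125.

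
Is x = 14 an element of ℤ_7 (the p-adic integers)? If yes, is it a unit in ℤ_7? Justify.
x ∈ ℤ_7 but not a unit; v_7(x) = 1 > 0

ℤ_7 = {x ∈ ℚ_7 : v_7(x) ≥ 0} and ℤ_7^× = {x ∈ ℤ_7 : v_7(x) = 0}. Here v_7(14) = v_7(num) − v_7(den) = 1; compare against these criteria.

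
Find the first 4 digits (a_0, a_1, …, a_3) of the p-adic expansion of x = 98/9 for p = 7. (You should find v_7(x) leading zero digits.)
(a_0, …, a_3) = (0, 0, 1, 3)

v_7(98/9) = 2, so a_0 = ... = a_1 = 0. Factor out: x = 7^2 · u with u = 2/9 a unit in ℤ_7. Expand u iteratively via a_{v+i} = u_i mod 7, u_{i+1} = (u_i − a_{v+i})/7:
  u_0 = 2/9;  a_2 = 1;  u_1 = (u_0 − 1)/7 = -1/9
  u_1 = -1/9;  a_3 = 3;  u_2 = (u_1 − 3)/7 = -4/9
Digits: (0, 0, 1, 3).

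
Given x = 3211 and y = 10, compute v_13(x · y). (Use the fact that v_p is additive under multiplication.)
v_13(32110) = 2

v_p(x) = 2 (factor: 3211 = 13^2 · 19); v_p(y) = 0 (factor: 10 = 13^0 · 10). Additivity: v_p(xy) = v_p(x) + v_p(y) = 2 + 0 = 2. (Direct check: xy = 32110 = 13^2 · (190).)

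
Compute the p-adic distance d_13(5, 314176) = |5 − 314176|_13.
d_13(5, 314176) = 1/28561

Step 1 — x − y = 5 − 314176 = -314171. Step 2 — v_13(-314171) = 4 (factor: -314171 = −(13^4 · 11); the sign does not affect v_p). Step 3 — |x − y|_13 = 13^{-4} = 1/28561.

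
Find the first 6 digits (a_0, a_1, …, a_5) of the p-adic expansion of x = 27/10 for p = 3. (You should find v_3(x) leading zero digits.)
(a_0, …, a_5) = (0, 0, 0, 1, 0, 2)

v_3(27/10) = 3, so a_0 = ... = a_2 = 0. Factor out: x = 3^3 · u with u = 1/10 a unit in ℤ_3. Expand u iteratively via a_{v+i} = u_i mod 3, u_{i+1} = (u_i − a_{v+i})/3:
  u_0 = 1/10;  a_3 = 1;  u_1 = (u_0 − 1)/3 = -3/10
  u_1 = -3/10;  a_4 = 0;  u_2 = (u_1 − 0)/3 = -1/10
  u_2 = -1/10;  a_5 = 2;  u_3 = (u_2 − 2)/3 = -7/10
Digits: (0, 0, 0, 1, 0, 2).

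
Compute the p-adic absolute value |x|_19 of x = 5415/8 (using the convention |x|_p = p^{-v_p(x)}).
|5415/8|_19 = 1/361

Step 1 — compute v_19(x) by factoring powers of 19 out of the numerator and denominator: v_19(5415/8) = 2. Step 2 — apply |x|_p = p^{-v_p(x)} = 19^{-2} = 1/361.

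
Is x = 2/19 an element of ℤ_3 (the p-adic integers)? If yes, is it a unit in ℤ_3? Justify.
x ∈ ℤ_3^× (unit); v_3(x) = 0

ℤ_3 = {x ∈ ℚ_3 : v_3(x) ≥ 0} and ℤ_3^× = {x ∈ ℤ_3 : v_3(x) = 0}. Here v_3(2/19) = v_3(num) − v_3(den) = 0; compare against these criteria.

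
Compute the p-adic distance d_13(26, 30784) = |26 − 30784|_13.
d_13(26, 30784) = 1/2197

Step 1 — x − y = 26 − 30784 = -30758. Step 2 — v_13(-30758) = 3 (factor: -30758 = −(13^3 · 14); the sign does not affect v_p). Step 3 — |x − y|_13 = 13^{-3} = 1/2197.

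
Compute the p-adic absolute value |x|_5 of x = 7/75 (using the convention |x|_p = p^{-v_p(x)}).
|7/75|_5 = 25

Step 1 — compute v_5(x) by factoring powers of 5 out of the numerator and denominator: v_5(7/75) = -2. Step 2 — apply |x|_p = p^{-v_p(x)} = 5^{2} = 25.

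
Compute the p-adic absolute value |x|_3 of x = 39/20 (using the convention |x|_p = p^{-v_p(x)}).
|39/20|_3 = 1/3

Step 1 — compute v_3(x) by factoring powers of 3 out of the numerator and denominator: v_3(39/20) = 1. Step 2 — apply |x|_p = p^{-v_p(x)} = 3^{-1} = 1/3.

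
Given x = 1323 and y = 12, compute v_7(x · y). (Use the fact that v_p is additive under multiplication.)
v_7(15876) = 2

v_p(x) = 2 (factor: 1323 = 7^2 · 27); v_p(y) = 0 (factor: 12 = 7^0 · 12). Additivity: v_p(xy) = v_p(x) + v_p(y) = 2 + 0 = 2. (Direct check: xy = 15876 = 7^2 · (324).)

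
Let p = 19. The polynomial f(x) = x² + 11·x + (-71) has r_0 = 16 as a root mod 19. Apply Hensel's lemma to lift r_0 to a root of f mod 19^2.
r_1 = 16 (mod 361)

Hensel: r_{i+1} = r_i − f(r_i)·(f′(r_i))^{-1} mod 19^{i+2}, f′(x) = 2x + 11. Iterate:
  r_0 = 16 (mod 19)
  r_1 = 16 (mod 361)
Final: r = 16 satisfies f(r) ≡ 0 mod 19^2.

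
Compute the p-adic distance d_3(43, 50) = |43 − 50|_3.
d_3(43, 50) = 1

Step 1 — x − y = 43 − 50 = -7. Step 2 — v_3(-7) = 0 (factor: -7 = −(3^0 · 7); the sign does not affect v_p). Step 3 — |x − y|_3 = 3^{0} = 1.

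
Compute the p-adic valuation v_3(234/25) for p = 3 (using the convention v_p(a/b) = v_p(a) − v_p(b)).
v_3(234/25) = 2

Factor powers of 3 from the numerator and denominator of the reduced fraction: 234 = 3^2 · 26 and 25 = 3^0 · 25. Apply v_p(a/b) = v_p(a) − v_p(b): v_3(234/25) = 2 − 0 = 2.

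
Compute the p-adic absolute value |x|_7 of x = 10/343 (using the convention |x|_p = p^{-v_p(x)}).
|10/343|_7 = 343

Step 1 — compute v_7(x) by factoring powers of 7 out of the numerator and denominator: v_7(10/343) = -3. Step 2 — apply |x|_p = p^{-v_p(x)} = 7^{3} = 343.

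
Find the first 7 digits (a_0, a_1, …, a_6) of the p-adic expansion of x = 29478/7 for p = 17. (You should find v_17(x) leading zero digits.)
(a_0, …, a_6) = (0, 0, 0, 13, 9, 14, 4)

v_17(29478/7) = 3, so a_0 = ... = a_2 = 0. Factor out: x = 17^3 · u with u = 6/7 a unit in ℤ_17. Expand u iteratively via a_{v+i} = u_i mod 17, u_{i+1} = (u_i − a_{v+i})/17:
  u_0 = 6/7;  a_3 = 13;  u_1 = (u_0 − 13)/17 = -5/7
  u_1 = -5/7;  a_4 = 9;  u_2 = (u_1 − 9)/17 = -4/7
  u_2 = -4/7;  a_5 = 14;  u_3 = (u_2 − 14)/17 = -6/7
  u_3 = -6/7;  a_6 = 4;  u_4 = (u_3 − 4)/17 = -2/7
Digits: (0, 0, 0, 13, 9, 14, 4).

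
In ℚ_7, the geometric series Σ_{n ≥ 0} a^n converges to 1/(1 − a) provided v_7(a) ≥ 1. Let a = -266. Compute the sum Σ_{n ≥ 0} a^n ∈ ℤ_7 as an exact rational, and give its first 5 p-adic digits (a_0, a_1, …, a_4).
Σ a^n = 1/(1 − a) = 1/267;  first 5 digits = (1, 4, 3, 3, 6)

v_7(a) = 1 ≥ 1, so the series converges in ℤ_7 to 1/(1 − a) = 1/(1 − (-266)) = 1/267. Expand this rational in ℤ_7: compute digits iteratively via d_i = x_i mod 7, x_{i+1} = (x_i − d_i)/7. The first 5 digits are (1, 4, 3, 3, 6).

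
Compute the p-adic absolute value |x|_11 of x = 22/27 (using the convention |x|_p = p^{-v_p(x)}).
|22/27|_11 = 1/11

Step 1 — compute v_11(x) by factoring powers of 11 out of the numerator and denominator: v_11(22/27) = 1. Step 2 — apply |x|_p = p^{-v_p(x)} = 11^{-1} = 1/11.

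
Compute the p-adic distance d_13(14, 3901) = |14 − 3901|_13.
d_13(14, 3901) = 1/169

Step 1 — x − y = 14 − 3901 = -3887. Step 2 — v_13(-3887) = 2 (factor: -3887 = −(13^2 · 23); the sign does not affect v_p). Step 3 — |x − y|_13 = 13^{-2} = 1/169.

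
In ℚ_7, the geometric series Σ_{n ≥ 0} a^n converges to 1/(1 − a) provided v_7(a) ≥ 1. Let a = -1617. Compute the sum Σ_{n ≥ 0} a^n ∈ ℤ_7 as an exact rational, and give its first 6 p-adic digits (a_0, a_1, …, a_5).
Σ a^n = 1/(1 − a) = 1/1618;  first 6 digits = (1, 0, 2, 2, 3, 1)

v_7(a) = 2 ≥ 1, so the series converges in ℤ_7 to 1/(1 − a) = 1/(1 − (-1617)) = 1/1618. Expand this rational in ℤ_7: compute digits iteratively via d_i = x_i mod 7, x_{i+1} = (x_i − d_i)/7. The first 6 digits are (1, 0, 2, 2, 3, 1).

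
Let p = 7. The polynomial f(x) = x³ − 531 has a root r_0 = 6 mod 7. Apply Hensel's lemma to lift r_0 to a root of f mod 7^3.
r_2 = 258 (mod 343)

Hensel: r_{i+1} = r_i − f(r_i)/f′(r_i) mod 7^{i+2}, where f′(x) = 3x². Iterate:
  r_0 = 6 (mod 7)
  r_1 = 13 (mod 49)
  r_2 = 258 (mod 343)
Final: r = 258 with f(r) ≡ 0 mod 7^3.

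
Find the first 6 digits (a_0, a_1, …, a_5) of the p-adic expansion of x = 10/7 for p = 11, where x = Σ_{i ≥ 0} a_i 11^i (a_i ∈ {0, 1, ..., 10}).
(a_0, …, a_5) = (3, 3, 6, 1, 3, 6)

v_11(10/7) = 0 (numerator and denominator both coprime to 11), so x ∈ ℤ_11^×. Compute digits iteratively via a_i = x_i mod 11, x_{i+1} = (x_i − a_i)/11, with x_0 = x:
  x_0 = 10/7;  a_0 = 3;  x_1 = (x_0 − 3)/11 = -1/7
  x_1 = -1/7;  a_1 = 3;  x_2 = (x_1 − 3)/11 = -2/7
  x_2 = -2/7;  a_2 = 6;  x_3 = (x_2 − 6)/11 = -4/7
  x_3 = -4/7;  a_3 = 1;  x_4 = (x_3 − 1)/11 = -1/7
  x_4 = -1/7;  a_4 = 3;  x_5 = (x_4 − 3)/11 = -2/7
  x_5 = -2/7;  a_5 = 6;  x_6 = (x_5 − 6)/11 = -4/7
Digits: (3, 3, 6, 1, 3, 6).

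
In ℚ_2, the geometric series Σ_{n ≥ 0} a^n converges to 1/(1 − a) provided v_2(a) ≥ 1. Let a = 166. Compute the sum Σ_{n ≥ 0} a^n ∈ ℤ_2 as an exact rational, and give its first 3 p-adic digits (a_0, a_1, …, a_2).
Σ a^n = 1/(1 − a) = -1/165;  first 3 digits = (1, 1, 0)

v_2(a) = 1 ≥ 1, so the series converges in ℤ_2 to 1/(1 − a) = 1/(1 − 166) = -1/165. Expand this rational in ℤ_2: compute digits iteratively via d_i = x_i mod 2, x_{i+1} = (x_i − d_i)/2. The first 3 digits are (1, 1, 0).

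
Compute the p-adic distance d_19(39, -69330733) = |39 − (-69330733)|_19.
d_19(39, -69330733) = 1/2476099

Step 1 — x − y = 39 − (-69330733) = 69330772. Step 2 — v_19(69330772) = 5 (factor: 69330772 = (19^5 · 28); the sign does not affect v_p). Step 3 — |x − y|_19 = 19^{-5} = 1/2476099.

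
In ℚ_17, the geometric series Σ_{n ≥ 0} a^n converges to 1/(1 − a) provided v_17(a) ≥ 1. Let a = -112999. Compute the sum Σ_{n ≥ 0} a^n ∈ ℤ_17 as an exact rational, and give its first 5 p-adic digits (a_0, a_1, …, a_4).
Σ a^n = 1/(1 − a) = 1/113000;  first 5 digits = (1, 0, 0, 11, 15)

v_17(a) = 3 ≥ 1, so the series converges in ℤ_17 to 1/(1 − a) = 1/(1 − (-112999)) = 1/113000. Expand this rational in ℤ_17: compute digits iteratively via d_i = x_i mod 17, x_{i+1} = (x_i − d_i)/17. The first 5 digits are (1, 0, 0, 11, 15).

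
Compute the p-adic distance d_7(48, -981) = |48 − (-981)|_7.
d_7(48, -981) = 1/343

Step 1 — x − y = 48 − (-981) = 1029. Step 2 — v_7(1029) = 3 (factor: 1029 = (7^3 · 3); the sign does not affect v_p). Step 3 — |x − y|_7 = 7^{-3} = 1/343.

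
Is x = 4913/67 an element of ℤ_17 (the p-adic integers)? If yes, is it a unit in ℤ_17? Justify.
x ∈ ℤ_17 but not a unit; v_17(x) = 3 > 0

ℤ_17 = {x ∈ ℚ_17 : v_17(x) ≥ 0} and ℤ_17^× = {x ∈ ℤ_17 : v_17(x) = 0}. Here v_17(4913/67) = v_17(num) − v_17(den) = 3; compare against these criteria.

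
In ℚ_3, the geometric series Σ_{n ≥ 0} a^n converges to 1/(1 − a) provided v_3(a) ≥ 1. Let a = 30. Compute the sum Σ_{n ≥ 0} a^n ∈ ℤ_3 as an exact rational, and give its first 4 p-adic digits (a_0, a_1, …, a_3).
Σ a^n = 1/(1 − a) = -1/29;  first 4 digits = (1, 1, 1, 2)

v_3(a) = 1 ≥ 1, so the series converges in ℤ_3 to 1/(1 − a) = 1/(1 − 30) = -1/29. Expand this rational in ℤ_3: compute digits iteratively via d_i = x_i mod 3, x_{i+1} = (x_i − d_i)/3. The first 4 digits are (1, 1, 1, 2).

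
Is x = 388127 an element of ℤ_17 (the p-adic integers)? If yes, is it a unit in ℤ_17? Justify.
x ∈ ℤ_17 but not a unit; v_17(x) = 3 > 0

ℤ_17 = {x ∈ ℚ_17 : v_17(x) ≥ 0} and ℤ_17^× = {x ∈ ℤ_17 : v_17(x) = 0}. Here v_17(388127) = v_17(num) − v_17(den) = 3; compare against these criteria.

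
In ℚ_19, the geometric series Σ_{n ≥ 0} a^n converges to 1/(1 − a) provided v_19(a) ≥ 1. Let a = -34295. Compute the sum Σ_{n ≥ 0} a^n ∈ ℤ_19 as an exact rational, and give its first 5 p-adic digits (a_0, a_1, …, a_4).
Σ a^n = 1/(1 − a) = 1/34296;  first 5 digits = (1, 0, 0, 14, 18)

v_19(a) = 3 ≥ 1, so the series converges in ℤ_19 to 1/(1 − a) = 1/(1 − (-34295)) = 1/34296. Expand this rational in ℤ_19: compute digits iteratively via d_i = x_i mod 19, x_{i+1} = (x_i − d_i)/19. The first 5 digits are (1, 0, 0, 14, 18).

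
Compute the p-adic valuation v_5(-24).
v_5(-24) = 0

v_5(n) is the largest exponent k such that 5^k divides n. Factor out: -24 = -5^0 · 24. (Sign doesn't affect v_p.) So v_5(-24) = 0.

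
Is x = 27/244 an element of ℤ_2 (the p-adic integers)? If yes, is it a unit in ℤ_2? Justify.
x ∉ ℤ_2 (v_2(x) = -2 < 0)

ℤ_2 = {x ∈ ℚ_2 : v_2(x) ≥ 0} and ℤ_2^× = {x ∈ ℤ_2 : v_2(x) = 0}. Here v_2(27/244) = v_2(num) − v_2(den) = -2; compare against these criteria.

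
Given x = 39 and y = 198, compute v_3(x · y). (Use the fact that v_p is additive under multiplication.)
v_3(7722) = 3

v_p(x) = 1 (factor: 39 = 3^1 · 13); v_p(y) = 2 (factor: 198 = 3^2 · 22). Additivity: v_p(xy) = v_p(x) + v_p(y) = 1 + 2 = 3. (Direct check: xy = 7722 = 3^3 · (286).)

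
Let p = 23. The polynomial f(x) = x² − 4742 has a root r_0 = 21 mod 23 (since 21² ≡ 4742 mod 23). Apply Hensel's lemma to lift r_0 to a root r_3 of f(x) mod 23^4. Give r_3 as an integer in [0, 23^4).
r_3 = 240831 (mod 279841)

Hensel's recurrence: r_{i+1} = r_i − f(r_i)·(f′(r_i))^{-1} mod 23^{i+2}, with f′(x) = 2x. Iterate:
  r_0 = 21 (mod 23)
  r_1 = 136 (mod 529)
  r_2 = 9658 (mod 12167)
  r_3 = 240831 (mod 279841)
Final: r_3 = 240831, and one checks f(r_3) ≡ 0 mod 23^4.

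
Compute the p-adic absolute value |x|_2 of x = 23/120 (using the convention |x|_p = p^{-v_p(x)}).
|23/120|_2 = 8

Step 1 — compute v_2(x) by factoring powers of 2 out of the numerator and denominator: v_2(23/120) = -3. Step 2 — apply |x|_p = p^{-v_p(x)} = 2^{3} = 8.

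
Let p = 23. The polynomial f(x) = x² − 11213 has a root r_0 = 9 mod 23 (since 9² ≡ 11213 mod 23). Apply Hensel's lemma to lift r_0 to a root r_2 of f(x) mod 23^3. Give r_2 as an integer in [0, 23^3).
r_2 = 9738 (mod 12167)

Hensel's recurrence: r_{i+1} = r_i − f(r_i)·(f′(r_i))^{-1} mod 23^{i+2}, with f′(x) = 2x. Iterate:
  r_0 = 9 (mod 23)
  r_1 = 216 (mod 529)
  r_2 = 9738 (mod 12167)
Final: r_2 = 9738, and one checks f(r_2) ≡ 0 mod 23^3.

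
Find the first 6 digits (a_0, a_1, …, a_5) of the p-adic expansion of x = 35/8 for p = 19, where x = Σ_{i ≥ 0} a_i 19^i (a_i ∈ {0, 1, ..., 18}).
(a_0, …, a_5) = (2, 12, 16, 11, 16, 11)

v_19(35/8) = 0 (numerator and denominator both coprime to 19), so x ∈ ℤ_19^×. Compute digits iteratively via a_i = x_i mod 19, x_{i+1} = (x_i − a_i)/19, with x_0 = x:
  x_0 = 35/8;  a_0 = 2;  x_1 = (x_0 − 2)/19 = 1/8
  x_1 = 1/8;  a_1 = 12;  x_2 = (x_1 − 12)/19 = -5/8
  x_2 = -5/8;  a_2 = 16;  x_3 = (x_2 − 16)/19 = -7/8
  x_3 = -7/8;  a_3 = 11;  x_4 = (x_3 − 11)/19 = -5/8
  x_4 = -5/8;  a_4 = 16;  x_5 = (x_4 − 16)/19 = -7/8
  x_5 = -7/8;  a_5 = 11;  x_6 = (x_5 − 11)/19 = -5/8
Digits: (2, 12, 16, 11, 16, 11).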